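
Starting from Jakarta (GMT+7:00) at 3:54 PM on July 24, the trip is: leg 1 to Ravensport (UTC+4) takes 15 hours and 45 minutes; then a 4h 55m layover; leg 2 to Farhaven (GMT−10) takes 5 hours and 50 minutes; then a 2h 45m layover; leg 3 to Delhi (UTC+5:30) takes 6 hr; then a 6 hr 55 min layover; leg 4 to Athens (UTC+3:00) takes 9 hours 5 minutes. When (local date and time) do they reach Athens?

Convert departure to UTC: 3:54 PM − 7:00 = 8:54 AM UTC on Jul 24.
Add 15 hours 45 minutes leg 1 → 12:39 AM UTC (Jul 25).
Add 4 hours 55 minutes layover in Ravensport → 5:34 AM UTC.
Add 5 hours and 50 minutes leg 2 → 11:24 AM UTC.
Add 2 hours 45 minutes layover in Farhaven → 2:09 PM UTC.
Add 6 hours leg 3 → 8:09 PM UTC.
Add 6 hours and 55 minutes layover in Delhi → 3:04 AM UTC (Jul 26).
Add 9 hours 5 minutes leg 4 → 12:09 PM UTC.
Athens is UTC+3:00, so local arrival = 12:09 PM + 3:00 = 3:09 PM on Jul 26.

3:09 PM on July 26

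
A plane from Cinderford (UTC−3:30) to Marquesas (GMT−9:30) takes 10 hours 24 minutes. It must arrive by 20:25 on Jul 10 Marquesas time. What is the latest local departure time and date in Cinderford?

Target arrival in UTC: 20:25 + 9:30 = 05:55 on Jul 11.
Subtract 10 hours 24 minutes → departure 19:31 UTC on Jul 10.
Cinderford is UTC−3:30: 19:31 − 3:30 = 16:01 on Jul 10.

16:01 on July 10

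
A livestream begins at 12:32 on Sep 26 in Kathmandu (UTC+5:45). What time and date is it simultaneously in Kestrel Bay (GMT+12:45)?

In UTC: 12:32 − 5:45 = 06:47 on Sep 26.
Kestrel Bay is UTC+12:45: 06:47 + 12:45 = 19:32 on Sep 26.

19:32 on September 26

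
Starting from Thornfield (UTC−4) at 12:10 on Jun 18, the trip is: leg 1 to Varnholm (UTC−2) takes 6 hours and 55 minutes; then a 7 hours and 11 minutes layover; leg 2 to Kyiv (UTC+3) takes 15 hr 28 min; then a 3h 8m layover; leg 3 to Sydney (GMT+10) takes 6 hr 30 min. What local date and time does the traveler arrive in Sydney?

17:22 on June 20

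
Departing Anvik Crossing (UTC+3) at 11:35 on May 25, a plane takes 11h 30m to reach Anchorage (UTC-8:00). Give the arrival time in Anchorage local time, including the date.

12:05 on May 25

Anchorage is 11:00 behind Anvik Crossing.
After 11 hours and 30 minutes it is 23:05 in Anvik Crossing.
Shift by the zone difference: 23:05 − 11:00 = 12:05 on May 25 in Anchorage.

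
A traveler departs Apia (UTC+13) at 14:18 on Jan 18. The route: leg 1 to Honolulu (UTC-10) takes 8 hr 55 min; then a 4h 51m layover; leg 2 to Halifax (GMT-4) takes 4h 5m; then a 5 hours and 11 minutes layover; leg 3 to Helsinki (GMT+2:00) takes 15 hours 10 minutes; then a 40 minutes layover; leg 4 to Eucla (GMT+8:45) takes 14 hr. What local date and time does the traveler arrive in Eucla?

Convert departure to UTC: 14:18 − 13:00 = 01:18 UTC on Jan 18.
Add 8 hours 55 minutes leg 1 → 10:13 UTC.
Add 4 hours 51 minutes layover in Honolulu → 15:04 UTC.
Add 4 hours and 5 minutes leg 2 → 19:09 UTC.
Add 5 hours and 11 minutes layover in Halifax → 00:20 UTC (Jan 19).
Add 15 hours 10 minutes leg 3 → 15:30 UTC.
Add 40 minutes layover in Helsinki → 16:10 UTC.
Add 14 hours leg 4 → 06:10 UTC (Jan 20).
Eucla is UTC+8:45, so local arrival = 06:10 + 8:45 = 14:55 on Jan 20.

14:55 on January 20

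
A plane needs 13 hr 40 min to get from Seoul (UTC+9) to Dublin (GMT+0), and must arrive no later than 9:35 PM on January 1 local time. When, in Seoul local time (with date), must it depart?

Target arrival is already UTC: 9:35 PM on Jan 1.
Subtract 13 hours 40 minutes → departure 7:55 AM UTC on Jan 1.
Seoul is UTC+9:00: 7:55 AM + 9:00 = 4:55 PM on Jan 1.

4:55 PM on Jan 1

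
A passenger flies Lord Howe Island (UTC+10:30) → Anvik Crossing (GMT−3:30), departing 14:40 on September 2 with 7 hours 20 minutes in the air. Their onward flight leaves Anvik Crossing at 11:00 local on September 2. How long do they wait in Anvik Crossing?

3 hours

Convert departure to UTC: 14:40 − 10:30 = 04:10 UTC on Sep 2.
Add 7 hours and 20 minutes flight time → 11:30 UTC.
Anvik Crossing is UTC−3:30, so local arrival = 11:30 − 3:30 = 08:00 on Sep 2.
Layover = 11:00 − 08:00 = 3 hours.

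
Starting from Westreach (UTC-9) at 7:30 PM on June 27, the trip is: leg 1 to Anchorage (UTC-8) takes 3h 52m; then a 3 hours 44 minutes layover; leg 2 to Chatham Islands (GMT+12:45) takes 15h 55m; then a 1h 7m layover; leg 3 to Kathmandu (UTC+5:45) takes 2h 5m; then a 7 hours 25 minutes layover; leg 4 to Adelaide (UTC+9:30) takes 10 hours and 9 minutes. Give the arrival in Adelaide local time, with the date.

Convert departure to UTC: 7:30 PM + 9:00 = 4:30 AM UTC on Jun 28.
Add 3 hours 52 minutes leg 1 → 8:22 AM UTC.
Add 3 hours 44 minutes layover in Anchorage → 12:06 PM UTC.
Add 15 hours and 55 minutes leg 2 → 4:01 AM UTC (Jun 29).
Add 1 hour and 7 minutes layover in Chatham Islands → 5:08 AM UTC.
Add 2 hours 5 minutes leg 3 → 7:13 AM UTC.
Add 7 hours 25 minutes layover in Kathmandu → 2:38 PM UTC.
Add 10 hours 9 minutes leg 4 → 12:47 AM UTC (Jun 30).
Adelaide is UTC+9:30, so local arrival = 12:47 AM + 9:30 = 10:17 AM on Jun 30.

10:17 AM on June 30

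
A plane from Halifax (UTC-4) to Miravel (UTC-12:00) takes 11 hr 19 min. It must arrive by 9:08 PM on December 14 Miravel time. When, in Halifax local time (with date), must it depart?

5:49 PM on Dec 14

Target arrival in UTC: 9:08 PM + 12:00 = 9:08 AM on Dec 15.
Subtract 11 hours and 19 minutes → departure 9:49 PM UTC on Dec 14.
Halifax is UTC−4:00: 9:49 PM − 4:00 = 5:49 PM on Dec 14.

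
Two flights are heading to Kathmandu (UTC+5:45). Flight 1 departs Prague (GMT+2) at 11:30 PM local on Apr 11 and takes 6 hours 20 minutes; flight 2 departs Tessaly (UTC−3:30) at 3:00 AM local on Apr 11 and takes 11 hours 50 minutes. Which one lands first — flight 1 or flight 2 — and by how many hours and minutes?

Flight 1 in UTC: 11:30 PM − 2:00 = 9:30 PM on Apr 11.
+6 hours 20 minutes → arrive 3:50 AM UTC on Apr 12.
Flight 2 in UTC: 3:00 AM + 3:30 = 6:30 AM on Apr 11.
+11 hours 50 minutes → arrive 6:20 PM UTC on Apr 11.
Flight 2 lands earlier by 9 hours 30 minutes.

the second, by 9 hours 30 minutes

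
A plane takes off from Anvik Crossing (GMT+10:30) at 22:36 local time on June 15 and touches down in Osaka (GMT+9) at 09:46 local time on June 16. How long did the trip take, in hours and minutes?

12 hours 40 minutes

Departure in UTC: 22:36 − 10:30 = 12:06 on Jun 15.
Arrival in UTC: 09:46 − 9:00 = 00:46 on Jun 16.
Elapsed = 00:46 − 12:06 (+1 day) = 12 hours 40 minutes.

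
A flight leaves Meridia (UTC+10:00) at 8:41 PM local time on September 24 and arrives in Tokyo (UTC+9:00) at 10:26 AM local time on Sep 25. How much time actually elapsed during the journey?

14 hours 45 minutes

Tokyo is 1:00 behind Meridia.
Clock-face elapsed time (ignoring zones) is 13 hours 45 minutes.
Actual elapsed = 13 hours 45 minutes + 1:00 = 14 hours 45 minutes.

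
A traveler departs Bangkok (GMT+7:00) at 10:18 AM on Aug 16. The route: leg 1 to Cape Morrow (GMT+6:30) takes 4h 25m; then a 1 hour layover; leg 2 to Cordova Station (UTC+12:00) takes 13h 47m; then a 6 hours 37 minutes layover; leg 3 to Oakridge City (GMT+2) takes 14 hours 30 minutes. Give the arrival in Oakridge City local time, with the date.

Convert departure to UTC: 10:18 AM − 7:00 = 3:18 AM UTC on Aug 16.
Add 4 hours and 25 minutes leg 1 → 7:43 AM UTC.
Add 1 hour layover in Cape Morrow → 8:43 AM UTC.
Add 13 hours and 47 minutes leg 2 → 10:30 PM UTC.
Add 6 hours and 37 minutes layover in Cordova Station → 5:07 AM UTC (Aug 17).
Add 14 hours and 30 minutes leg 3 → 7:37 PM UTC.
Oakridge City is UTC+2:00, so local arrival = 7:37 PM + 2:00 = 9:37 PM on Aug 17.

9:37 PM on August 17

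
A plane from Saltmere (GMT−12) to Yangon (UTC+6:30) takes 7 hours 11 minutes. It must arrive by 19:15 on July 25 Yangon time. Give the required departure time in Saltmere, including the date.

17:34 on July 24

Target arrival in UTC: 19:15 − 6:30 = 12:45 on Jul 25.
Subtract 7 hours and 11 minutes → departure 05:34 UTC on Jul 25.
Saltmere is UTC−12:00: 05:34 − 12:00 = 17:34 on Jul 24.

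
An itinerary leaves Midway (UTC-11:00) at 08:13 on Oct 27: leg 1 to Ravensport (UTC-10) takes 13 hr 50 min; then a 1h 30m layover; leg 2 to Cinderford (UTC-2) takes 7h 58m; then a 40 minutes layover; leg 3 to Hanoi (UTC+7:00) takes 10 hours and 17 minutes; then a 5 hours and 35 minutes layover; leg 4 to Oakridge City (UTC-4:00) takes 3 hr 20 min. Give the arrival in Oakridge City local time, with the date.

Convert departure to UTC: 08:13 + 11:00 = 19:13 UTC on Oct 27.
Add 13 hours and 50 minutes leg 1 → 09:03 UTC (Oct 28).
Add 1 hour and 30 minutes layover in Ravensport → 10:33 UTC.
Add 7 hours and 58 minutes leg 2 → 18:31 UTC.
Add 40 minutes layover in Cinderford → 19:11 UTC.
Add 10 hours 17 minutes leg 3 → 05:28 UTC (Oct 29).
Add 5 hours 35 minutes layover in Hanoi → 11:03 UTC.
Add 3 hours 20 minutes leg 4 → 14:23 UTC.
Oakridge City is UTC−4:00, so local arrival = 14:23 − 4:00 = 10:23 on Oct 29.

10:23 on October 29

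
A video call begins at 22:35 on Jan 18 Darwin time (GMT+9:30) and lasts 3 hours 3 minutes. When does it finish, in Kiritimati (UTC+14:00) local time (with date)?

06:08 on Jan 19

Convert start to UTC: 22:35 − 9:30 = 13:05 UTC on Jan 18.
Add 3 hours and 3 minutes duration → 16:08 UTC.
Kiritimati is UTC+14:00, so local end time = 16:08 + 14:00 = 06:08 on Jan 19.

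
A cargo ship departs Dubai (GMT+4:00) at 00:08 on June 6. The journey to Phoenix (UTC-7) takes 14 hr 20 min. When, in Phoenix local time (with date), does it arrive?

03:28 on Jun 6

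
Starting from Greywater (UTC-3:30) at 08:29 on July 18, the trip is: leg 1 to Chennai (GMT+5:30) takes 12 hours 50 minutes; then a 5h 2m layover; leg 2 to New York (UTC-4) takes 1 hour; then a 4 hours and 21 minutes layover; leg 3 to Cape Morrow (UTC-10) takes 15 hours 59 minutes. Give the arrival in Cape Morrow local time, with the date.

17:11 on July 19

Convert departure to UTC: 08:29 + 3:30 = 11:59 UTC on Jul 18.
Add 12 hours 50 minutes leg 1 → 00:49 UTC (Jul 19).
Add 5 hours 2 minutes layover in Chennai → 05:51 UTC.
Add 1 hour leg 2 → 06:51 UTC.
Add 4 hours 21 minutes layover in New York → 11:12 UTC.
Add 15 hours 59 minutes leg 3 → 03:11 UTC (Jul 20).
Cape Morrow is UTC−10:00, so local arrival = 03:11 − 10:00 = 17:11 on Jul 19.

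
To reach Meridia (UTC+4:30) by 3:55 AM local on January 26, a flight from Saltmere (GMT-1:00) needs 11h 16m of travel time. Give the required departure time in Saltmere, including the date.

Target arrival in UTC: 3:55 AM − 4:30 = 11:25 PM on Jan 25.
Subtract 11 hours 16 minutes → departure 12:09 PM UTC on Jan 25.
Saltmere is UTC−1:00: 12:09 PM − 1:00 = 11:09 AM on Jan 25.

11:09 AM on Jan 25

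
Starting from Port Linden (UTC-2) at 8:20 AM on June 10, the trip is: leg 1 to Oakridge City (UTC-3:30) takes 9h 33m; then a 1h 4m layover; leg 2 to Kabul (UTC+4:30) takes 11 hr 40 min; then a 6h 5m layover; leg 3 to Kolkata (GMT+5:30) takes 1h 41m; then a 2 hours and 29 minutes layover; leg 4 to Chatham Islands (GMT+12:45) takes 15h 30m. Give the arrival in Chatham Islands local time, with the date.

Convert departure to UTC: 8:20 AM + 2:00 = 10:20 AM UTC on Jun 10.
Add 9 hours and 33 minutes leg 1 → 7:53 PM UTC.
Add 1 hour and 4 minutes layover in Oakridge City → 8:57 PM UTC.
Add 11 hours and 40 minutes leg 2 → 8:37 AM UTC (Jun 11).
Add 6 hours and 5 minutes layover in Kabul → 2:42 PM UTC.
Add 1 hour and 41 minutes leg 3 → 4:23 PM UTC.
Add 2 hours and 29 minutes layover in Kolkata → 6:52 PM UTC.
Add 15 hours 30 minutes leg 4 → 10:22 AM UTC (Jun 12).
Chatham Islands is UTC+12:45, so local arrival = 10:22 AM + 12:45 = 11:07 PM on Jun 12.

11:07 PM on June 12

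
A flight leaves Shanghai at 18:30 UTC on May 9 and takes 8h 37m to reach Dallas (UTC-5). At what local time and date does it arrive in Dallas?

22:07 on May 9

Departure is given in UTC: 18:30 on May 9.
Add 8 hours and 37 minutes → 03:07 UTC (May 10).
Dallas is UTC−5:00: 03:07 − 5:00 = 22:07 on May 9.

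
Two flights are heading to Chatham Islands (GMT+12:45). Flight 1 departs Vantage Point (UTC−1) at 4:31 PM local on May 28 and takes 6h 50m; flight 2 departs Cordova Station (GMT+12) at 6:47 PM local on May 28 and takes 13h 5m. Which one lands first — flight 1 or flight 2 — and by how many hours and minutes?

the second, by 4 hours 29 minutes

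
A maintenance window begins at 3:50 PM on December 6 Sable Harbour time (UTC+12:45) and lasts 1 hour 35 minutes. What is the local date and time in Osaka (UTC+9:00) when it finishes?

Osaka is 3:45 behind Sable Harbour.
After 1 hour 35 minutes it is 5:25 PM in Sable Harbour.
Shift by the zone difference: 5:25 PM − 3:45 = 1:40 PM on Dec 6 in Osaka.

1:40 PM on Dec 6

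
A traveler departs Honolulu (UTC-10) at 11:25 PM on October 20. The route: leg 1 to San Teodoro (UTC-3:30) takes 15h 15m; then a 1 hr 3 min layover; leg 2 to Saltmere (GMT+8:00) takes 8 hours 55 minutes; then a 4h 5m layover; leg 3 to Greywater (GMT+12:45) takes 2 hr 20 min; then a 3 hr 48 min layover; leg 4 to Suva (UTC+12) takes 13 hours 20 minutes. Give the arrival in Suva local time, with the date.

Convert departure to UTC: 11:25 PM + 10:00 = 9:25 AM UTC on Oct 21.
Add 15 hours and 15 minutes leg 1 → 12:40 AM UTC (Oct 22).
Add 1 hour 3 minutes layover in San Teodoro → 1:43 AM UTC.
Add 8 hours 55 minutes leg 2 → 10:38 AM UTC.
Add 4 hours and 5 minutes layover in Saltmere → 2:43 PM UTC.
Add 2 hours 20 minutes leg 3 → 5:03 PM UTC.
Add 3 hours 48 minutes layover in Greywater → 8:51 PM UTC.
Add 13 hours and 20 minutes leg 4 → 10:11 AM UTC (Oct 23).
Suva is UTC+12:00, so local arrival = 10:11 AM + 12:00 = 10:11 PM on Oct 23.

10:11 PM on Oct 23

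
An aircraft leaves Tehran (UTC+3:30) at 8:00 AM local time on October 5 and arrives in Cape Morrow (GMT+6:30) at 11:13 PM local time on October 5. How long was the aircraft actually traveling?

12 hours 13 minutes

Departure in UTC: 8:00 AM − 3:30 = 4:30 AM on Oct 5.
Arrival in UTC: 11:13 PM − 6:30 = 4:43 PM on Oct 5.
Elapsed = 4:43 PM − 4:30 AM = 12 hours 13 minutes.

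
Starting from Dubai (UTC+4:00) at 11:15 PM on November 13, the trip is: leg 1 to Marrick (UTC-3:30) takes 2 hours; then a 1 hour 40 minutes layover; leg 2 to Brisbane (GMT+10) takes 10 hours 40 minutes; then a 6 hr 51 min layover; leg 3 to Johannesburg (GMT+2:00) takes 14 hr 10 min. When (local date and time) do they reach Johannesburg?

Convert departure to UTC: 11:15 PM − 4:00 = 7:15 PM UTC on Nov 13.
Add 2 hours leg 1 → 9:15 PM UTC.
Add 1 hour 40 minutes layover in Marrick → 10:55 PM UTC.
Add 10 hours 40 minutes leg 2 → 9:35 AM UTC (Nov 14).
Add 6 hours 51 minutes layover in Brisbane → 4:26 PM UTC.
Add 14 hours and 10 minutes leg 3 → 6:36 AM UTC (Nov 15).
Johannesburg is UTC+2:00, so local arrival = 6:36 AM + 2:00 = 8:36 AM on Nov 15.

8:36 AM on November 15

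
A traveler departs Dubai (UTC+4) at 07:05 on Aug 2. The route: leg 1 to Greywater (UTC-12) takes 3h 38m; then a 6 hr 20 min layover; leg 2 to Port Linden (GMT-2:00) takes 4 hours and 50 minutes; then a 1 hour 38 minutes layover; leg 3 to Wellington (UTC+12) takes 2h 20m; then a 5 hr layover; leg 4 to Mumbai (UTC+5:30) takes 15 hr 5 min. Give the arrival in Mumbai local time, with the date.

Convert departure to UTC: 07:05 − 4:00 = 03:05 UTC on Aug 2.
Add 3 hours 38 minutes leg 1 → 06:43 UTC.
Add 6 hours and 20 minutes layover in Greywater → 13:03 UTC.
Add 4 hours 50 minutes leg 2 → 17:53 UTC.
Add 1 hour 38 minutes layover in Port Linden → 19:31 UTC.
Add 2 hours and 20 minutes leg 3 → 21:51 UTC.
Add 5 hours layover in Wellington → 02:51 UTC (Aug 3).
Add 15 hours 5 minutes leg 4 → 17:56 UTC.
Mumbai is UTC+5:30, so local arrival = 17:56 + 5:30 = 23:26 on Aug 3.

23:26 on Aug 3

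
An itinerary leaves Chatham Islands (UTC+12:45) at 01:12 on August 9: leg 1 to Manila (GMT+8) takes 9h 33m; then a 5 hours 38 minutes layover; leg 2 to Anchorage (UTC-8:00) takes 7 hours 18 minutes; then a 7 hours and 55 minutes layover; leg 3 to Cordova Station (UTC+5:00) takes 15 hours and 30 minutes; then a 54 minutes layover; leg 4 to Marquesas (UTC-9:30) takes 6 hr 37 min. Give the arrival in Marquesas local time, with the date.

Convert departure to UTC: 01:12 − 12:45 = 12:27 UTC on Aug 8.
Add 9 hours and 33 minutes leg 1 → 22:00 UTC.
Add 5 hours and 38 minutes layover in Manila → 03:38 UTC (Aug 9).
Add 7 hours and 18 minutes leg 2 → 10:56 UTC.
Add 7 hours and 55 minutes layover in Anchorage → 18:51 UTC.
Add 15 hours and 30 minutes leg 3 → 10:21 UTC (Aug 10).
Add 54 minutes layover in Cordova Station → 11:15 UTC.
Add 6 hours and 37 minutes leg 4 → 17:52 UTC.
Marquesas is UTC−9:30, so local arrival = 17:52 − 9:30 = 08:22 on Aug 10.

08:22 on August 10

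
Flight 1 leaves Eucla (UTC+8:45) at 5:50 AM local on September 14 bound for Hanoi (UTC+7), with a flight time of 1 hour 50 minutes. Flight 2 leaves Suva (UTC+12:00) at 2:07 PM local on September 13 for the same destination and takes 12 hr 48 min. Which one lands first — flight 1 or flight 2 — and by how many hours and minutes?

Flight 1 in UTC: 5:50 AM − 8:45 = 9:05 PM on Sep 13.
+1 hour and 50 minutes → arrive 10:55 PM UTC on Sep 13.
Flight 2 in UTC: 2:07 PM − 12:00 = 2:07 AM on Sep 13.
+12 hours 48 minutes → arrive 2:55 PM UTC on Sep 13.
Flight 2 lands earlier by 8 hours.

the second, by 8 hours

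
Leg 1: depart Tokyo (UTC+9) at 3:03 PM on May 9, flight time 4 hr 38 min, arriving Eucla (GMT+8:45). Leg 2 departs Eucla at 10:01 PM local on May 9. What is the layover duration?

Convert departure to UTC: 3:03 PM − 9:00 = 6:03 AM UTC on May 9.
Add 4 hours 38 minutes flight time → 10:41 AM UTC.
Eucla is UTC+8:45, so local arrival = 10:41 AM + 8:45 = 7:26 PM on May 9.
Layover = 10:01 PM − 7:26 PM = 2 hours 35 minutes.

2 hours 35 minutes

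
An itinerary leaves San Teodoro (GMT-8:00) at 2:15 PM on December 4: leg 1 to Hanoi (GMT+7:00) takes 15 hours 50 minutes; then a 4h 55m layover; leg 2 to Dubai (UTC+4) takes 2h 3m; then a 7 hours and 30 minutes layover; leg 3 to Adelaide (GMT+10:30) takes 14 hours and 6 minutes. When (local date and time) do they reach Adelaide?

Convert departure to UTC: 2:15 PM + 8:00 = 10:15 PM UTC on Dec 4.
Add 15 hours and 50 minutes leg 1 → 2:05 PM UTC (Dec 5).
Add 4 hours and 55 minutes layover in Hanoi → 7:00 PM UTC.
Add 2 hours and 3 minutes leg 2 → 9:03 PM UTC.
Add 7 hours 30 minutes layover in Dubai → 4:33 AM UTC (Dec 6).
Add 14 hours 6 minutes leg 3 → 6:39 PM UTC.
Adelaide is UTC+10:30, so local arrival = 6:39 PM + 10:30 = 5:09 AM on Dec 7.

5:09 AM on Dec 7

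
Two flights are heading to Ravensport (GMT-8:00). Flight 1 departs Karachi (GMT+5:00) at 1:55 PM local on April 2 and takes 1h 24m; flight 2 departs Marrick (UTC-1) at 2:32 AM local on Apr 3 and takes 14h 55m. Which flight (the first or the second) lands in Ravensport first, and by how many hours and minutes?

the first, by 32 hours 8 minutes

Flight 1 in UTC: 1:55 PM − 5:00 = 8:55 AM on Apr 2.
+1 hour and 24 minutes → arrive 10:19 AM UTC on Apr 2.
Flight 2 in UTC: 2:32 AM + 1:00 = 3:32 AM on Apr 3.
+14 hours 55 minutes → arrive 6:27 PM UTC on Apr 3.
Flight 1 lands earlier by 32 hours 8 minutes.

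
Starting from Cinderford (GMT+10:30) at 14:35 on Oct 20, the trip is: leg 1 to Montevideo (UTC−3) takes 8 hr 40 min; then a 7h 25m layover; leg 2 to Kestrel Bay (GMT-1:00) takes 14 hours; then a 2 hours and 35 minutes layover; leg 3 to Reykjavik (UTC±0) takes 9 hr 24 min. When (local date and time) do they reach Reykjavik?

Convert departure to UTC: 14:35 − 10:30 = 04:05 UTC on Oct 20.
Add 8 hours 40 minutes leg 1 → 12:45 UTC.
Add 7 hours and 25 minutes layover in Montevideo → 20:10 UTC.
Add 14 hours leg 2 → 10:10 UTC (Oct 21).
Add 2 hours 35 minutes layover in Kestrel Bay → 12:45 UTC.
Add 9 hours and 24 minutes leg 3 → 22:09 UTC.
Reykjavik is UTC+0, so local arrival is the same: 22:09 on Oct 21.

22:09 on October 21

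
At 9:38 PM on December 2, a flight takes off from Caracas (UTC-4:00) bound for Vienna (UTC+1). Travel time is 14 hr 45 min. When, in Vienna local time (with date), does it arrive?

5:23 PM on December 3

Vienna is 5:00 ahead of Caracas.
After 14 hours 45 minutes it is 12:23 PM (Dec 3) in Caracas.
Shift by the zone difference: 12:23 PM + 5:00 = 5:23 PM on Dec 3 in Vienna.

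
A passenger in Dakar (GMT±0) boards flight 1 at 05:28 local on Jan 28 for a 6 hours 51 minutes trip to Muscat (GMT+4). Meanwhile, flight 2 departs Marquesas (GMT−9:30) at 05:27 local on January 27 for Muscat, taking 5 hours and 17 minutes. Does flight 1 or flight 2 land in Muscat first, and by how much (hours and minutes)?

the second, by 16 hours 5 minutes

Flight 1 departs at 05:28 UTC (Jan 28).
+6 hours and 51 minutes → arrive 12:19 UTC on Jan 28.
Flight 2 in UTC: 05:27 + 9:30 = 14:57 on Jan 27.
+5 hours and 17 minutes → arrive 20:14 UTC on Jan 27.
Flight 2 lands earlier by 16 hours 5 minutes.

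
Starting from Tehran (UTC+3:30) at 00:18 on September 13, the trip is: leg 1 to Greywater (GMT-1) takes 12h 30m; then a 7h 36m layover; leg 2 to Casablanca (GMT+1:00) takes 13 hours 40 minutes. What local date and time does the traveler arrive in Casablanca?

Convert departure to UTC: 00:18 − 3:30 = 20:48 UTC on Sep 12.
Add 12 hours and 30 minutes leg 1 → 09:18 UTC (Sep 13).
Add 7 hours 36 minutes layover in Greywater → 16:54 UTC.
Add 13 hours and 40 minutes leg 2 → 06:34 UTC (Sep 14).
Casablanca is UTC+1:00, so local arrival = 06:34 + 1:00 = 07:34 on Sep 14.

07:34 on September 14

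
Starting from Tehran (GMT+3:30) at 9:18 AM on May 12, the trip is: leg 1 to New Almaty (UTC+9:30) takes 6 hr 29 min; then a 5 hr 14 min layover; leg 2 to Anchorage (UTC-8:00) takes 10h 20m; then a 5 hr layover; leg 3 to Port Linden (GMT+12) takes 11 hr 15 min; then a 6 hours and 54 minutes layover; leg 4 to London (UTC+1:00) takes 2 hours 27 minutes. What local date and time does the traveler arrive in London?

6:27 AM on May 14

Convert departure to UTC: 9:18 AM − 3:30 = 5:48 AM UTC on May 12.
Add 6 hours and 29 minutes leg 1 → 12:17 PM UTC.
Add 5 hours and 14 minutes layover in New Almaty → 5:31 PM UTC.
Add 10 hours 20 minutes leg 2 → 3:51 AM UTC (May 13).
Add 5 hours layover in Anchorage → 8:51 AM UTC.
Add 11 hours and 15 minutes leg 3 → 8:06 PM UTC.
Add 6 hours and 54 minutes layover in Port Linden → 3:00 AM UTC (May 14).
Add 2 hours 27 minutes leg 4 → 5:27 AM UTC.
London is UTC+1:00, so local arrival = 5:27 AM + 1:00 = 6:27 AM on May 14.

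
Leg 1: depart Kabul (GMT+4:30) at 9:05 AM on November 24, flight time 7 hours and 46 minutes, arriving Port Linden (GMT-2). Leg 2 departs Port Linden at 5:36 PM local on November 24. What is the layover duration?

7 hours 15 minutes

Convert departure to UTC: 9:05 AM − 4:30 = 4:35 AM UTC on Nov 24.
Add 7 hours 46 minutes flight time → 12:21 PM UTC.
Port Linden is UTC−2:00, so local arrival = 12:21 PM − 2:00 = 10:21 AM on Nov 24.
Layover = 5:36 PM − 10:21 AM = 7 hours 15 minutes.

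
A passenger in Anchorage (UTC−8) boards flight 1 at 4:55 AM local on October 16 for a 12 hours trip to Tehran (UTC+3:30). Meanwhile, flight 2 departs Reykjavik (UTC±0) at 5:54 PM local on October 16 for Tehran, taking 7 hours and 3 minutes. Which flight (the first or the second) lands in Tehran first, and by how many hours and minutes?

the first, by 2 minutes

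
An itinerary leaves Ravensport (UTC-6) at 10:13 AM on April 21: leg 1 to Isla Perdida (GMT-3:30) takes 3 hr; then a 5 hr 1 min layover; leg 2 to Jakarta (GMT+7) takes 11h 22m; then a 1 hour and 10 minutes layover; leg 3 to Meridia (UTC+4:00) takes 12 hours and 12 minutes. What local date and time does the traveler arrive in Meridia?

4:58 AM on Apr 23

Convert departure to UTC: 10:13 AM + 6:00 = 4:13 PM UTC on Apr 21.
Add 3 hours leg 1 → 7:13 PM UTC.
Add 5 hours and 1 minute layover in Isla Perdida → 12:14 AM UTC (Apr 22).
Add 11 hours 22 minutes leg 2 → 11:36 AM UTC.
Add 1 hour 10 minutes layover in Jakarta → 12:46 PM UTC.
Add 12 hours 12 minutes leg 3 → 12:58 AM UTC (Apr 23).
Meridia is UTC+4:00, so local arrival = 12:58 AM + 4:00 = 4:58 AM on Apr 23.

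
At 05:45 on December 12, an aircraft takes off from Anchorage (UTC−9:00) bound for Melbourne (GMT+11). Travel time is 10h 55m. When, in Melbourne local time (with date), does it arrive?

12:40 on Dec 13

Convert departure to UTC: 05:45 + 9:00 = 14:45 UTC on Dec 12.
Add 10 hours and 55 minutes travel time → 01:40 UTC (Dec 13).
Melbourne is UTC+11:00, so local arrival = 01:40 + 11:00 = 12:40 on Dec 13.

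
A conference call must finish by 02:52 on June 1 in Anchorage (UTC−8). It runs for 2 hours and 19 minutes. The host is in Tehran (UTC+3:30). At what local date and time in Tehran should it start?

12:03 on June 1

Target end time in UTC: 02:52 + 8:00 = 10:52 on Jun 1.
Subtract 2 hours and 19 minutes → start 08:33 UTC on Jun 1.
Tehran is UTC+3:30: 08:33 + 3:30 = 12:03 on Jun 1.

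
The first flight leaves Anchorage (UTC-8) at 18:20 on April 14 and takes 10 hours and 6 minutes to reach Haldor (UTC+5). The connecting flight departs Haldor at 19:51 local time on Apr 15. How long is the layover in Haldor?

2 hours 25 minutes

Convert departure to UTC: 18:20 + 8:00 = 02:20 UTC on Apr 15.
Add 10 hours 6 minutes flight time → 12:26 UTC.
Haldor is UTC+5:00, so local arrival = 12:26 + 5:00 = 17:26 on Apr 15.
Layover = 19:51 − 17:26 = 2 hours 25 minutes.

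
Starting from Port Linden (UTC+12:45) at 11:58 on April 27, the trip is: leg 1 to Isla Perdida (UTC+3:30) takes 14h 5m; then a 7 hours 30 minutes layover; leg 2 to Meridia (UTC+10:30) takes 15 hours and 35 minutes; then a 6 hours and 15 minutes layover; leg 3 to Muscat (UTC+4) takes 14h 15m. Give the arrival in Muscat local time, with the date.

Convert departure to UTC: 11:58 − 12:45 = 23:13 UTC on Apr 26.
Add 14 hours 5 minutes leg 1 → 13:18 UTC (Apr 27).
Add 7 hours 30 minutes layover in Isla Perdida → 20:48 UTC.
Add 15 hours and 35 minutes leg 2 → 12:23 UTC (Apr 28).
Add 6 hours 15 minutes layover in Meridia → 18:38 UTC.
Add 14 hours 15 minutes leg 3 → 08:53 UTC (Apr 29).
Muscat is UTC+4:00, so local arrival = 08:53 + 4:00 = 12:53 on Apr 29.

12:53 on April 29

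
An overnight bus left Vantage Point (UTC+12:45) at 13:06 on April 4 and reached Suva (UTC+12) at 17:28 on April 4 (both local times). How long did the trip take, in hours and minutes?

Departure in UTC: 13:06 − 12:45 = 00:21 on Apr 4.
Arrival in UTC: 17:28 − 12:00 = 05:28 on Apr 4.
Elapsed = 05:28 − 00:21 = 5 hours 7 minutes.

5 hours 7 minutes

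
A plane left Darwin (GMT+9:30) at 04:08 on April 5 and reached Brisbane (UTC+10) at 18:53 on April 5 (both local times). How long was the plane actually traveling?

Departure in UTC: 04:08 − 9:30 = 18:38 on Apr 4.
Arrival in UTC: 18:53 − 10:00 = 08:53 on Apr 5.
Elapsed = 08:53 − 18:38 (+1 day) = 14 hours 15 minutes.

14 hours 15 minutes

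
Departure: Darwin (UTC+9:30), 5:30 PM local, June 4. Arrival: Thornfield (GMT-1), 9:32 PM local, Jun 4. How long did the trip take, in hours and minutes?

Departure in UTC: 5:30 PM − 9:30 = 8:00 AM on Jun 4.
Arrival in UTC: 9:32 PM + 1:00 = 10:32 PM on Jun 4.
Elapsed = 10:32 PM − 8:00 AM = 14 hours 32 minutes.

14 hours 32 minutes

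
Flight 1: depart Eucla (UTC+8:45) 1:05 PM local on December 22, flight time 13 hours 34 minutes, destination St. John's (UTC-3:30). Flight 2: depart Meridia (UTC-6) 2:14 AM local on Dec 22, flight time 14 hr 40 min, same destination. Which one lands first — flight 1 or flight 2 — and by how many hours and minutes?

the first, by 5 hours

Flight 1 in UTC: 1:05 PM − 8:45 = 4:20 AM on Dec 22.
+13 hours 34 minutes → arrive 5:54 PM UTC on Dec 22.
Flight 2 in UTC: 2:14 AM + 6:00 = 8:14 AM on Dec 22.
+14 hours and 40 minutes → arrive 10:54 PM UTC on Dec 22.
Flight 1 lands earlier by 5 hours.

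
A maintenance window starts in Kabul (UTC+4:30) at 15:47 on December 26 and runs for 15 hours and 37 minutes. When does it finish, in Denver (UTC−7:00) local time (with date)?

19:54 on Dec 26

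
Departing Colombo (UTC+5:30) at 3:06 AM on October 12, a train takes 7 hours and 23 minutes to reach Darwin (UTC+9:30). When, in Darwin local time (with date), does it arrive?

2:29 PM on October 12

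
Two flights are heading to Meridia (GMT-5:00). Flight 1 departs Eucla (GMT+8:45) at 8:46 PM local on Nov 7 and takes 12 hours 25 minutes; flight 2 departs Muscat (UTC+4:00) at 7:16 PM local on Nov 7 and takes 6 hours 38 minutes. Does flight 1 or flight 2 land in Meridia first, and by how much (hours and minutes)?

Flight 1 in UTC: 8:46 PM − 8:45 = 12:01 PM on Nov 7.
+12 hours and 25 minutes → arrive 12:26 AM UTC on Nov 8.
Flight 2 in UTC: 7:16 PM − 4:00 = 3:16 PM on Nov 7.
+6 hours 38 minutes → arrive 9:54 PM UTC on Nov 7.
Flight 2 lands earlier by 2 hours 32 minutes.

the second, by 2 hours 32 minutes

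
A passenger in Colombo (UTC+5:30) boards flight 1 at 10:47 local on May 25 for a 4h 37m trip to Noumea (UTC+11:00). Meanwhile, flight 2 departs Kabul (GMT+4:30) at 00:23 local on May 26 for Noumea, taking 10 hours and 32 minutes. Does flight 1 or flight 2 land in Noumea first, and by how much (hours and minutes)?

Flight 1 in UTC: 10:47 − 5:30 = 05:17 on May 25.
+4 hours 37 minutes → arrive 09:54 UTC on May 25.
Flight 2 in UTC: 00:23 − 4:30 = 19:53 on May 25.
+10 hours 32 minutes → arrive 06:25 UTC on May 26.
Flight 1 lands earlier by 20 hours 31 minutes.

the first, by 20 hours 31 minutes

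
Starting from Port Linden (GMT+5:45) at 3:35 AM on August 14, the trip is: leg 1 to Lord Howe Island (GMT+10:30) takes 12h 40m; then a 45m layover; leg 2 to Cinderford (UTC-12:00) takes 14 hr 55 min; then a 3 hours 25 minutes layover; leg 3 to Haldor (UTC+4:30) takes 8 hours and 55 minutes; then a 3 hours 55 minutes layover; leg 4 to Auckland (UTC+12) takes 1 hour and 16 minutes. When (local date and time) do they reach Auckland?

7:41 AM on Aug 16

Convert departure to UTC: 3:35 AM − 5:45 = 9:50 PM UTC on Aug 13.
Add 12 hours and 40 minutes leg 1 → 10:30 AM UTC (Aug 14).
Add 45 minutes layover in Lord Howe Island → 11:15 AM UTC.
Add 14 hours 55 minutes leg 2 → 2:10 AM UTC (Aug 15).
Add 3 hours and 25 minutes layover in Cinderford → 5:35 AM UTC.
Add 8 hours 55 minutes leg 3 → 2:30 PM UTC.
Add 3 hours 55 minutes layover in Haldor → 6:25 PM UTC.
Add 1 hour and 16 minutes leg 4 → 7:41 PM UTC.
Auckland is UTC+12:00, so local arrival = 7:41 PM + 12:00 = 7:41 AM on Aug 16.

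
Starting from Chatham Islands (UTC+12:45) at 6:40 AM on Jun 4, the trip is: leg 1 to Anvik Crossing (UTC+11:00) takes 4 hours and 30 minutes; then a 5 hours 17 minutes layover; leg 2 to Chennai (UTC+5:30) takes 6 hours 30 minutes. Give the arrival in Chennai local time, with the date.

3:42 PM on Jun 4

Convert departure to UTC: 6:40 AM − 12:45 = 5:55 PM UTC on Jun 3.
Add 4 hours 30 minutes leg 1 → 10:25 PM UTC.
Add 5 hours 17 minutes layover in Anvik Crossing → 3:42 AM UTC (Jun 4).
Add 6 hours and 30 minutes leg 2 → 10:12 AM UTC.
Chennai is UTC+5:30, so local arrival = 10:12 AM + 5:30 = 3:42 PM on Jun 4.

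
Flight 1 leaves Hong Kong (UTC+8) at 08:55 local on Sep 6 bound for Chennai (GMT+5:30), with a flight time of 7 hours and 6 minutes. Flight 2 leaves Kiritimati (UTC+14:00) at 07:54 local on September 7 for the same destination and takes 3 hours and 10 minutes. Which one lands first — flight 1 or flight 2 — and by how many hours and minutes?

Flight 1 in UTC: 08:55 − 8:00 = 00:55 on Sep 6.
+7 hours 6 minutes → arrive 08:01 UTC on Sep 6.
Flight 2 in UTC: 07:54 − 14:00 = 17:54 on Sep 6.
+3 hours and 10 minutes → arrive 21:04 UTC on Sep 6.
Flight 1 lands earlier by 13 hours 3 minutes.

the first, by 13 hours 3 minutes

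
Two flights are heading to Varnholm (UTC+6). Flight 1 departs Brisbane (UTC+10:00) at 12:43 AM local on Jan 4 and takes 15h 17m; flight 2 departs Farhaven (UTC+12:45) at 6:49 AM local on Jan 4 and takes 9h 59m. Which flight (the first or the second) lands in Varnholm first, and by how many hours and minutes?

Flight 1 in UTC: 12:43 AM − 10:00 = 2:43 PM on Jan 3.
+15 hours and 17 minutes → arrive 6:00 AM UTC on Jan 4.
Flight 2 in UTC: 6:49 AM − 12:45 = 6:04 PM on Jan 3.
+9 hours and 59 minutes → arrive 4:03 AM UTC on Jan 4.
Flight 2 lands earlier by 1 hour 57 minutes.

the second, by 1 hour 57 minutes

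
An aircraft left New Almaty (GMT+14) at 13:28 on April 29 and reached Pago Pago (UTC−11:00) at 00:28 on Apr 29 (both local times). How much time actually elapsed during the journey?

12 hours

Pago Pago is 25:00 behind New Almaty.
Clock-face elapsed time (ignoring zones) is −13 hours.
Actual elapsed = −13 hours + 25:00 = 12 hours.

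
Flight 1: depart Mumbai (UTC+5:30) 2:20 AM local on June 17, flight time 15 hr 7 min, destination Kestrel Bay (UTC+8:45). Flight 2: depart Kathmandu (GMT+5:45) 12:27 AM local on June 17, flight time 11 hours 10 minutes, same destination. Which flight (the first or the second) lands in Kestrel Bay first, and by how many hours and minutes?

the second, by 6 hours 5 minutes

Flight 1 in UTC: 2:20 AM − 5:30 = 8:50 PM on Jun 16.
+15 hours 7 minutes → arrive 11:57 AM UTC on Jun 17.
Flight 2 in UTC: 12:27 AM − 5:45 = 6:42 PM on Jun 16.
+11 hours and 10 minutes → arrive 5:52 AM UTC on Jun 17.
Flight 2 lands earlier by 6 hours 5 minutes.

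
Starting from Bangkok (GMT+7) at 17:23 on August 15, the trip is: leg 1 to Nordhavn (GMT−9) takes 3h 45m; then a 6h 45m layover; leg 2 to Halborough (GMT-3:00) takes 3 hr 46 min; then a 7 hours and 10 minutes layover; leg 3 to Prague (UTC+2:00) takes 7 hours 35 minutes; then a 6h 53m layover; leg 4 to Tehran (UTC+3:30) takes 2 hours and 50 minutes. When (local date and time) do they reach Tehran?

04:37 on August 17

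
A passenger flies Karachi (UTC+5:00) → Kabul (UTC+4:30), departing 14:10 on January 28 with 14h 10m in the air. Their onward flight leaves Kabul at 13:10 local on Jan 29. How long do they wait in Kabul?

Convert departure to UTC: 14:10 − 5:00 = 09:10 UTC on Jan 28.
Add 14 hours and 10 minutes flight time → 23:20 UTC.
Kabul is UTC+4:30, so local arrival = 23:20 + 4:30 = 03:50 on Jan 29.
Layover = 13:10 − 03:50 = 9 hours 20 minutes.

9 hours 20 minutes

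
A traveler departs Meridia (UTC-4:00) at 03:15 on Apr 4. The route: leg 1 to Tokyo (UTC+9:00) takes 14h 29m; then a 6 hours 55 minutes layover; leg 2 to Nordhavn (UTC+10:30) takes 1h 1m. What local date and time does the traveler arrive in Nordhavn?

Convert departure to UTC: 03:15 + 4:00 = 07:15 UTC on Apr 4.
Add 14 hours 29 minutes leg 1 → 21:44 UTC.
Add 6 hours and 55 minutes layover in Tokyo → 04:39 UTC (Apr 5).
Add 1 hour and 1 minute leg 2 → 05:40 UTC.
Nordhavn is UTC+10:30, so local arrival = 05:40 + 10:30 = 16:10 on Apr 5.

16:10 on Apr 5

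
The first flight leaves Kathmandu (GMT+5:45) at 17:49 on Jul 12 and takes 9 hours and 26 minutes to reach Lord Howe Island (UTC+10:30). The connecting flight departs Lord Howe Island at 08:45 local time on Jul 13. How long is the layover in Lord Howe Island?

Convert departure to UTC: 17:49 − 5:45 = 12:04 UTC on Jul 12.
Add 9 hours 26 minutes flight time → 21:30 UTC.
Lord Howe Island is UTC+10:30, so local arrival = 21:30 + 10:30 = 08:00 on Jul 13.
Layover = 08:45 − 08:00 = 45 minutes.

45 minutes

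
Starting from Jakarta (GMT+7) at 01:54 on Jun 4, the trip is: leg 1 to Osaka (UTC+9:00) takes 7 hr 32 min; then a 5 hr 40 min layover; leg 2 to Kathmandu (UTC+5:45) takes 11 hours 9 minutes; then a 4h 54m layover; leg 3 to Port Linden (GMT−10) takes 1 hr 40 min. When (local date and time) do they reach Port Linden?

Convert departure to UTC: 01:54 − 7:00 = 18:54 UTC on Jun 3.
Add 7 hours 32 minutes leg 1 → 02:26 UTC (Jun 4).
Add 5 hours 40 minutes layover in Osaka → 08:06 UTC.
Add 11 hours 9 minutes leg 2 → 19:15 UTC.
Add 4 hours 54 minutes layover in Kathmandu → 00:09 UTC (Jun 5).
Add 1 hour 40 minutes leg 3 → 01:49 UTC.
Port Linden is UTC−10:00, so local arrival = 01:49 − 10:00 = 15:49 on Jun 4.

15:49 on June 4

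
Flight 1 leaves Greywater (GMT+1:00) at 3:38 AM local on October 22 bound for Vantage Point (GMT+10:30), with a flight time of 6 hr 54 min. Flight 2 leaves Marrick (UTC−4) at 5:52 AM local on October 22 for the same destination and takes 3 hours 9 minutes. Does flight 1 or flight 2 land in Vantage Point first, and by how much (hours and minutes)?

Flight 1 in UTC: 3:38 AM − 1:00 = 2:38 AM on Oct 22.
+6 hours and 54 minutes → arrive 9:32 AM UTC on Oct 22.
Flight 2 in UTC: 5:52 AM + 4:00 = 9:52 AM on Oct 22.
+3 hours 9 minutes → arrive 1:01 PM UTC on Oct 22.
Flight 1 lands earlier by 3 hours 29 minutes.

the first, by 3 hours 29 minutes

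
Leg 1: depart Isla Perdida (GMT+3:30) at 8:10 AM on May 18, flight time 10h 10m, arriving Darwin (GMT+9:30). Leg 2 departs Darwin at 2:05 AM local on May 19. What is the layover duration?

Convert departure to UTC: 8:10 AM − 3:30 = 4:40 AM UTC on May 18.
Add 10 hours and 10 minutes flight time → 2:50 PM UTC.
Darwin is UTC+9:30, so local arrival = 2:50 PM + 9:30 = 12:20 AM on May 19.
Layover = 2:05 AM − 12:20 AM = 1 hour 45 minutes.

1 hour 45 minutes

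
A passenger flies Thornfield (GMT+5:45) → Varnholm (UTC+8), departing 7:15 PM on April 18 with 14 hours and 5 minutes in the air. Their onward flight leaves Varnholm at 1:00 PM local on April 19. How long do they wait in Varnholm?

Convert departure to UTC: 7:15 PM − 5:45 = 1:30 PM UTC on Apr 18.
Add 14 hours 5 minutes flight time → 3:35 AM UTC (Apr 19).
Varnholm is UTC+8:00, so local arrival = 3:35 AM + 8:00 = 11:35 AM on Apr 19.
Layover = 1:00 PM − 11:35 AM = 1 hour 25 minutes.

1 hour 25 minutes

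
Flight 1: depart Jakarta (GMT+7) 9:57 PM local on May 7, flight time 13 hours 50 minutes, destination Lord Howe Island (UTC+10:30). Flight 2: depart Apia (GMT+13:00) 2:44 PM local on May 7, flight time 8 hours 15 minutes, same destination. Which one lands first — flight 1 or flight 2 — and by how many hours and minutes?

the second, by 18 hours 48 minutes

Flight 1 in UTC: 9:57 PM − 7:00 = 2:57 PM on May 7.
+13 hours 50 minutes → arrive 4:47 AM UTC on May 8.
Flight 2 in UTC: 2:44 PM − 13:00 = 1:44 AM on May 7.
+8 hours and 15 minutes → arrive 9:59 AM UTC on May 7.
Flight 2 lands earlier by 18 hours 48 minutes.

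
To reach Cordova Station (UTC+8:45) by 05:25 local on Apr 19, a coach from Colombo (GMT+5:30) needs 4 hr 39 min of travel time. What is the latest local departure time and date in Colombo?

21:31 on Apr 18

Target arrival in UTC: 05:25 − 8:45 = 20:40 on Apr 18.
Subtract 4 hours and 39 minutes → departure 16:01 UTC on Apr 18.
Colombo is UTC+5:30: 16:01 + 5:30 = 21:31 on Apr 18.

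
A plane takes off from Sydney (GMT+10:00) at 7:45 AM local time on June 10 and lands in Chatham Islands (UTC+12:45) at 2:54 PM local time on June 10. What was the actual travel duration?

4 hours 24 minutes

Chatham Islands is 2:45 ahead of Sydney.
Clock-face elapsed time (ignoring zones) is 7 hours 9 minutes.
Actual elapsed = 7 hours 9 minutes − 2:45 = 4 hours 24 minutes.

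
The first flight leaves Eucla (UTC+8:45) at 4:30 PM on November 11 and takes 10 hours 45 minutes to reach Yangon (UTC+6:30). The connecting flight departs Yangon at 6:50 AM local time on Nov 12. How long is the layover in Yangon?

5 hours 50 minutes

Convert departure to UTC: 4:30 PM − 8:45 = 7:45 AM UTC on Nov 11.
Add 10 hours 45 minutes flight time → 6:30 PM UTC.
Yangon is UTC+6:30, so local arrival = 6:30 PM + 6:30 = 1:00 AM on Nov 12.
Layover = 6:50 AM − 1:00 AM = 5 hours 50 minutes.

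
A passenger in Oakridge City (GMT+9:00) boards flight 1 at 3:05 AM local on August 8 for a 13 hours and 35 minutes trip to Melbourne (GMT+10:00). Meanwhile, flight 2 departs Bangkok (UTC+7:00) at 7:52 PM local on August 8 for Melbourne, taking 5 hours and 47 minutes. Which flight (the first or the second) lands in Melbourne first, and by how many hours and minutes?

the first, by 10 hours 59 minutes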